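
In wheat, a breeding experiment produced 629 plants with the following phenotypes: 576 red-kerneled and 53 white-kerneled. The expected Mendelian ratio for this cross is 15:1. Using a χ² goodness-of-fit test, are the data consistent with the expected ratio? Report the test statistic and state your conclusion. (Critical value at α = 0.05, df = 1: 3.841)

The 15:1 ratio has 16 parts, so with N = 629 the expected counts are:
  red-kerneled: 629 × 15/16 = 589.6875
  white-kerneled: 629 × 1/16 = 39.3125
χ² = Σ (O − E)² / E
  red-kerneled: (576 − 589.6875)² / 589.6875 = 0.3177
  white-kerneled: (53 − 39.3125)² / 39.3125 = 4.7656
χ² = 0.3177 + 4.7656 = 5.0833 ≈ 5.083
Degrees of freedom = 2 − 1 = 1; critical value at α = 0.05 is 3.841.
Since 5.083 > 3.841, we reject the null hypothesis — the data do not fit the 15:1 ratio.

5.083; not consistent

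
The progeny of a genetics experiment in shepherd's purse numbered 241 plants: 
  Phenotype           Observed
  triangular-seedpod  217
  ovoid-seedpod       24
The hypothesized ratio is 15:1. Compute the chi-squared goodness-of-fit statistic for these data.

Expected counts for N = 241 under a 15:1 ratio (total parts = 16):
  triangular-seedpod: 241 × 15/16 = 225.9375
  ovoid-seedpod: 241 × 1/16 = 15.0625
χ² = Σ (O − E)² / E
  triangular-seedpod: (217 − 225.9375)² / 225.9375 = 0.3535
  ovoid-seedpod: (24 − 15.0625)² / 15.0625 = 5.3032
χ² = 0.3535 + 5.3032 = 5.6567 ≈ 5.657

5.657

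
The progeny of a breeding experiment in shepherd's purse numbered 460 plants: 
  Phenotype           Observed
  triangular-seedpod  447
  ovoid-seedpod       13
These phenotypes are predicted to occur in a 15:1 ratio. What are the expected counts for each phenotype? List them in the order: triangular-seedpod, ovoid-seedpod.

The 15:1 ratio has 16 parts, so with N = 460 the expected counts are:
  triangular-seedpod: 460 × 15/16 = 431.25
  ovoid-seedpod: 460 × 1/16 = 28.75

431.25, 28.75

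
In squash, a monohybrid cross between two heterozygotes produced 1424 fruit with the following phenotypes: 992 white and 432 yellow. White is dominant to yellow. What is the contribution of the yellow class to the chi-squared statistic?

16.225

For a monohybrid cross between heterozygotes with complete dominance, the expected phenotypic ratio is 3:1.
Under the 3:1 hypothesis (Σ ratio = 4, N = 1424):
  white: 1424 × 3/4 = 1068
  yellow: 1424 × 1/4 = 356
Contribution of yellow: (432 − 356)² / 356 = 16.2247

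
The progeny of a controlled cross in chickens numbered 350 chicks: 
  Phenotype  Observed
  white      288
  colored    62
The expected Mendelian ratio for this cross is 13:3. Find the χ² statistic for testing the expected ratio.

0.246

Expected counts for N = 350 under a 13:3 ratio (total parts = 16):
  white: 350 × 13/16 = 284.375
  colored: 350 × 3/16 = 65.625
χ² = Σ (O − E)² / E
  white: (288 − 284.375)² / 284.375 = 0.0462
  colored: (62 − 65.625)² / 65.625 = 0.2002
χ² = 0.0462 + 0.2002 = 0.2464 ≈ 0.246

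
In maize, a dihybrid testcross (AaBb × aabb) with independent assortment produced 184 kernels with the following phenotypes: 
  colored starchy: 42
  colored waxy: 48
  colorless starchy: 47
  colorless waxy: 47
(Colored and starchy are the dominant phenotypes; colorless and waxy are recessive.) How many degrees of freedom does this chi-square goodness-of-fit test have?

A dihybrid testcross with independent assortment gives a 1:1:1:1 ratio.
A goodness-of-fit test with 4 phenotype classes has df = 4 − 1 = 3.

3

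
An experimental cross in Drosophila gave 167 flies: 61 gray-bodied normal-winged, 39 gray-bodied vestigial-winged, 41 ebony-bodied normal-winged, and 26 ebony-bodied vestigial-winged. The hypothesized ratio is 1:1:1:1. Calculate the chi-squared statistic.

Under the 1:1:1:1 hypothesis (Σ ratio = 4, N = 167):
  gray-bodied normal-winged: 167 × 1/4 = 41.75
  gray-bodied vestigial-winged: 167 × 1/4 = 41.75
  ebony-bodied normal-winged: 167 × 1/4 = 41.75
  ebony-bodied vestigial-winged: 167 × 1/4 = 41.75
χ² = Σ (O − E)² / E
  gray-bodied normal-winged: (61 − 41.75)² / 41.75 = 8.8757
  gray-bodied vestigial-winged: (39 − 41.75)² / 41.75 = 0.1811
  ebony-bodied normal-winged: (41 − 41.75)² / 41.75 = 0.0135
  ebony-bodied vestigial-winged: (26 − 41.75)² / 41.75 = 5.9416
χ² = 8.8757 + 0.1811 + 0.0135 + 5.9416 = 15.0119 ≈ 15.012

15.012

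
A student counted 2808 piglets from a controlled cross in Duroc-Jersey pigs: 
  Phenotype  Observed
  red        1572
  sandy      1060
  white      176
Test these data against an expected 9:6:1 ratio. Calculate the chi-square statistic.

Expected counts for N = 2808 under a 9:6:1 ratio (total parts = 16):
  red: 2808 × 9/16 = 1579.5
  sandy: 2808 × 6/16 = 1053
  white: 2808 × 1/16 = 175.5
χ² = Σ (O − E)² / E
  red: (1572 − 1579.5)² / 1579.5 = 0.0356
  sandy: (1060 − 1053)² / 1053 = 0.0465
  white: (176 − 175.5)² / 175.5 = 0.0014
χ² = 0.0356 + 0.0465 + 0.0014 = 0.0835 ≈ 0.084

0.084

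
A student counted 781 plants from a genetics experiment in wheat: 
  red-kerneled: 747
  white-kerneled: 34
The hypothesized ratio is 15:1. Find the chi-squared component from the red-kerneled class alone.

Under the 15:1 hypothesis (Σ ratio = 16, N = 781):
  red-kerneled: 781 × 15/16 = 732.1875
  white-kerneled: 781 × 1/16 = 48.8125
Contribution of red-kerneled: (747 − 732.1875)² / 732.1875 = 0.2997

0.300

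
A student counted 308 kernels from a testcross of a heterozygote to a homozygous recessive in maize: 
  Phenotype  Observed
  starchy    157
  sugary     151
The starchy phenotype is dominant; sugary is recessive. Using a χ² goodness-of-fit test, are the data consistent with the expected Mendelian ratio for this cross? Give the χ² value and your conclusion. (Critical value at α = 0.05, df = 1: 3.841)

0.117; consistent

A testcross of a heterozygote (Aa × aa) gives a 1:1 phenotypic ratio.
Under the 1:1 hypothesis (Σ ratio = 2, N = 308):
  starchy: 308 × 1/2 = 154
  sugary: 308 × 1/2 = 154
χ² = Σ (O − E)² / E
  starchy: (157 − 154)² / 154 = 0.0584
  sugary: (151 − 154)² / 154 = 0.0584
χ² = 0.0584 + 0.0584 = 0.1168 ≈ 0.117
Degrees of freedom = 2 − 1 = 1; critical value at α = 0.05 is 3.841.
Since 0.117 < 3.841, we fail to reject the null hypothesis — the data are consistent with the 1:1 ratio.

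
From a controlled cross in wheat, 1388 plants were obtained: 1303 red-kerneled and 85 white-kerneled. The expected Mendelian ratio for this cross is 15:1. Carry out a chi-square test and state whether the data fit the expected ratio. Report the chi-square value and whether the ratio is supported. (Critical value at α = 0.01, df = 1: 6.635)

Under the 15:1 hypothesis (Σ ratio = 16, N = 1388):
  red-kerneled: 1388 × 15/16 = 1301.25
  white-kerneled: 1388 × 1/16 = 86.75
χ² = Σ (O − E)² / E
  red-kerneled: (1303 − 1301.25)² / 1301.25 = 0.0024
  white-kerneled: (85 − 86.75)² / 86.75 = 0.0353
χ² = 0.0024 + 0.0353 = 0.0377 ≈ 0.038
Degrees of freedom = 2 − 1 = 1; critical value at α = 0.01 is 6.635.
Since 0.038 < 6.635, we fail to reject the null hypothesis — the data are consistent with the 15:1 ratio.

0.038; consistent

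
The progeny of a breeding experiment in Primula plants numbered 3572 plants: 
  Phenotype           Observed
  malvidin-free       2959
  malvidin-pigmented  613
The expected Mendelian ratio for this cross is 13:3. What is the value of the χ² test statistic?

5.918

The 13:3 ratio has 16 parts, so with N = 3572 the expected counts are:
  malvidin-free: 3572 × 13/16 = 2902.25
  malvidin-pigmented: 3572 × 3/16 = 669.75
χ² = Σ (O − E)² / E
  malvidin-free: (2959 − 2902.25)² / 2902.25 = 1.1097
  malvidin-pigmented: (613 − 669.75)² / 669.75 = 4.8086
χ² = 1.1097 + 4.8086 = 5.9183 ≈ 5.918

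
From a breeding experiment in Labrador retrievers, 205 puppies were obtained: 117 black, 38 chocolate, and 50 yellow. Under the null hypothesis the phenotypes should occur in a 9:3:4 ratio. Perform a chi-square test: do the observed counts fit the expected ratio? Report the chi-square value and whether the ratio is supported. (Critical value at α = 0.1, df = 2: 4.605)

The 9:3:4 ratio has 16 parts, so with N = 205 the expected counts are:
  black: 205 × 9/16 = 115.3125
  chocolate: 205 × 3/16 = 38.4375
  yellow: 205 × 4/16 = 51.25
χ² = Σ (O − E)² / E
  black: (117 − 115.3125)² / 115.3125 = 0.0247
  chocolate: (38 − 38.4375)² / 38.4375 = 0.0050
  yellow: (50 − 51.25)² / 51.25 = 0.0305
χ² = 0.0247 + 0.0050 + 0.0305 = 0.0602 ≈ 0.060
Degrees of freedom = 3 − 1 = 2; critical value at α = 0.1 is 4.605.
Since 0.060 < 4.605, we fail to reject the null hypothesis — the data are consistent with the 9:3:4 ratio.

0.060; consistent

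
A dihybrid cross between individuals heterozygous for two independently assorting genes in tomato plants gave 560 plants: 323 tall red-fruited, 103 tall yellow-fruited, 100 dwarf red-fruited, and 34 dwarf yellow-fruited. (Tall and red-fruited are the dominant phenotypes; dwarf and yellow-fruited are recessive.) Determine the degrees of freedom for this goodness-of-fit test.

A dihybrid F₂ with independent assortment and complete dominance at both loci gives a 9:3:3:1 phenotypic ratio.
A goodness-of-fit test with 4 phenotype classes has df = 4 − 1 = 3.

3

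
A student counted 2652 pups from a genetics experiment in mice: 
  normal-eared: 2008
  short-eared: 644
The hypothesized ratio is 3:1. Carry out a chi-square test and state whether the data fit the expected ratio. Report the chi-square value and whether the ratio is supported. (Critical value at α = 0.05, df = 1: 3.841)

Total ratio parts = 4. Expected numbers out of 2652:
  normal-eared: 2652 × 3/4 = 1989
  short-eared: 2652 × 1/4 = 663
χ² = Σ (O − E)² / E
  normal-eared: (2008 − 1989)² / 1989 = 0.1815
  short-eared: (644 − 663)² / 663 = 0.5445
χ² = 0.1815 + 0.5445 = 0.726
Degrees of freedom = 2 − 1 = 1; critical value at α = 0.05 is 3.841.
Since 0.726 < 3.841, we fail to reject the null hypothesis — the data are consistent with the 3:1 ratio.

0.726; consistent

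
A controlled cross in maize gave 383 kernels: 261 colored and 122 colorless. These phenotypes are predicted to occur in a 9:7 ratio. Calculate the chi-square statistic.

Expected counts for N = 383 under a 9:7 ratio (total parts = 16):
  colored: 383 × 9/16 = 215.4375
  colorless: 383 × 7/16 = 167.5625
χ² = Σ (O − E)² / E
  colored: (261 − 215.4375)² / 215.4375 = 9.6359
  colorless: (122 − 167.5625)² / 167.5625 = 12.3891
χ² = 9.6359 + 12.3891 = 22.025

22.025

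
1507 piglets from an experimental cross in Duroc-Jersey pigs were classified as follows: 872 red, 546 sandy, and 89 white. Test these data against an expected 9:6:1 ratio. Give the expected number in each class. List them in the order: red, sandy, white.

Expected counts for N = 1507 under a 9:6:1 ratio (total parts = 16):
  red: 1507 × 9/16 = 847.6875
  sandy: 1507 × 6/16 = 565.125
  white: 1507 × 1/16 = 94.1875

847.6875, 565.125, 94.1875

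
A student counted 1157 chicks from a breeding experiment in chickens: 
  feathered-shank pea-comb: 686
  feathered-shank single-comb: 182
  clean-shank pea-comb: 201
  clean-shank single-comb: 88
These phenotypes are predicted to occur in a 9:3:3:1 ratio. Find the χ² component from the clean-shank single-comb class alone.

3.403

Expected counts for N = 1157 under a 9:3:3:1 ratio (total parts = 16):
  feathered-shank pea-comb: 1157 × 9/16 = 650.8125
  feathered-shank single-comb: 1157 × 3/16 = 216.9375
  clean-shank pea-comb: 1157 × 3/16 = 216.9375
  clean-shank single-comb: 1157 × 1/16 = 72.3125
Contribution of clean-shank single-comb: (88 − 72.3125)² / 72.3125 = 3.4033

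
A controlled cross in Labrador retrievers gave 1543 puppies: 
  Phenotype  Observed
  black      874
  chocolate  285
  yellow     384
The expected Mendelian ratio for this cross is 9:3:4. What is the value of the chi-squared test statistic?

0.115

Total ratio parts = 16. Expected numbers out of 1543:
  black: 1543 × 9/16 = 867.9375
  chocolate: 1543 × 3/16 = 289.3125
  yellow: 1543 × 4/16 = 385.75
χ² = Σ (O − E)² / E
  black: (874 − 867.9375)² / 867.9375 = 0.0423
  chocolate: (285 − 289.3125)² / 289.3125 = 0.0643
  yellow: (384 − 385.75)² / 385.75 = 0.0079
χ² = 0.0423 + 0.0643 + 0.0079 = 0.1145 ≈ 0.115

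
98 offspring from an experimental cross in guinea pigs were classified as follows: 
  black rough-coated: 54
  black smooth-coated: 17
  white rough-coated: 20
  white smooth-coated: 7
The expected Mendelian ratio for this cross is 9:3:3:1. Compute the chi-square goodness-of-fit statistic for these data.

Total ratio parts = 16. Expected numbers out of 98:
  black rough-coated: 98 × 9/16 = 55.125
  black smooth-coated: 98 × 3/16 = 18.375
  white rough-coated: 98 × 3/16 = 18.375
  white smooth-coated: 98 × 1/16 = 6.125
χ² = Σ (O − E)² / E
  black rough-coated: (54 − 55.125)² / 55.125 = 0.0230
  black smooth-coated: (17 − 18.375)² / 18.375 = 0.1029
  white rough-coated: (20 − 18.375)² / 18.375 = 0.1437
  white smooth-coated: (7 − 6.125)² / 6.125 = 0.1250
χ² = 0.0230 + 0.1029 + 0.1437 + 0.1250 = 0.3946 ≈ 0.395

0.395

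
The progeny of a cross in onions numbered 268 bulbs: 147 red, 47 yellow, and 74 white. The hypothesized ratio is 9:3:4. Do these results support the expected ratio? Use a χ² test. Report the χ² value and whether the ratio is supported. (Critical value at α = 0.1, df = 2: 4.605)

Expected counts for N = 268 under a 9:3:4 ratio (total parts = 16):
  red: 268 × 9/16 = 150.75
  yellow: 268 × 3/16 = 50.25
  white: 268 × 4/16 = 67
χ² = Σ (O − E)² / E
  red: (147 − 150.75)² / 150.75 = 0.0933
  yellow: (47 − 50.25)² / 50.25 = 0.2102
  white: (74 − 67)² / 67 = 0.7313
χ² = 0.0933 + 0.2102 + 0.7313 = 1.0348 ≈ 1.035
Degrees of freedom = 3 − 1 = 2; critical value at α = 0.1 is 4.605.
Since 1.035 < 4.605, we fail to reject the null hypothesis — the data are consistent with the 9:3:4 ratio.

1.035; consistent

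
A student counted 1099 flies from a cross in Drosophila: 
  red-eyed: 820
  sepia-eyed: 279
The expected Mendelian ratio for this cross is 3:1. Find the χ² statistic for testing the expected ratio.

0.088

The 3:1 ratio has 4 parts, so with N = 1099 the expected counts are:
  red-eyed: 1099 × 3/4 = 824.25
  sepia-eyed: 1099 × 1/4 = 274.75
χ² = Σ (O − E)² / E
  red-eyed: (820 − 824.25)² / 824.25 = 0.0219
  sepia-eyed: (279 − 274.75)² / 274.75 = 0.0657
χ² = 0.0219 + 0.0657 = 0.0876 ≈ 0.088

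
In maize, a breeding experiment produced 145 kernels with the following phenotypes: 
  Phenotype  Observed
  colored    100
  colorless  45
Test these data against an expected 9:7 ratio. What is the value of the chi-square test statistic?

9.527

Total ratio parts = 16. Expected numbers out of 145:
  colored: 145 × 9/16 = 81.5625
  colorless: 145 × 7/16 = 63.4375
χ² = Σ (O − E)² / E
  colored: (100 − 81.5625)² / 81.5625 = 4.1679
  colorless: (45 − 63.4375)² / 63.4375 = 5.3587
χ² = 4.1679 + 5.3587 = 9.5266 ≈ 9.527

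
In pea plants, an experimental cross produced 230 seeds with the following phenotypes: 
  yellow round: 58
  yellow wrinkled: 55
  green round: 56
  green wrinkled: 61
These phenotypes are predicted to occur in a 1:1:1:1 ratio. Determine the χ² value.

Under the 1:1:1:1 hypothesis (Σ ratio = 4, N = 230):
  yellow round: 230 × 1/4 = 57.5
  yellow wrinkled: 230 × 1/4 = 57.5
  green round: 230 × 1/4 = 57.5
  green wrinkled: 230 × 1/4 = 57.5
χ² = Σ (O − E)² / E
  yellow round: (58 − 57.5)² / 57.5 = 0.0043
  yellow wrinkled: (55 − 57.5)² / 57.5 = 0.1087
  green round: (56 − 57.5)² / 57.5 = 0.0391
  green wrinkled: (61 − 57.5)² / 57.5 = 0.2130
χ² = 0.0043 + 0.1087 + 0.0391 + 0.2130 = 0.3651 ≈ 0.365

0.365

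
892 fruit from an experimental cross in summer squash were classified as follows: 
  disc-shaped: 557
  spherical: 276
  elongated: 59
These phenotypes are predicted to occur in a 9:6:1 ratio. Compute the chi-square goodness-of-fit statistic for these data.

The 9:6:1 ratio has 16 parts, so with N = 892 the expected counts are:
  disc-shaped: 892 × 9/16 = 501.75
  spherical: 892 × 6/16 = 334.5
  elongated: 892 × 1/16 = 55.75
χ² = Σ (O − E)² / E
  disc-shaped: (557 − 501.75)² / 501.75 = 6.0838
  spherical: (276 − 334.5)² / 334.5 = 10.2309
  elongated: (59 − 55.75)² / 55.75 = 0.1895
χ² = 6.0838 + 10.2309 + 0.1895 = 16.5042 ≈ 16.504

16.504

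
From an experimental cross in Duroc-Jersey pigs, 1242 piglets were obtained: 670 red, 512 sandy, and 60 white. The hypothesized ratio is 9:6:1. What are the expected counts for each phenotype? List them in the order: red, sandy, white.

The 9:6:1 ratio has 16 parts, so with N = 1242 the expected counts are:
  red: 1242 × 9/16 = 698.625
  sandy: 1242 × 6/16 = 465.75
  white: 1242 × 1/16 = 77.625

698.625, 465.75, 77.625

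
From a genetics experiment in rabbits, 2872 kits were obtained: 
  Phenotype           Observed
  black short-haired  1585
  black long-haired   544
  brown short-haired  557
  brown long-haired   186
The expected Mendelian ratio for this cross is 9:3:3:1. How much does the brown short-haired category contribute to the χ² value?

0.636

Total ratio parts = 16. Expected numbers out of 2872:
  black short-haired: 2872 × 9/16 = 1615.5
  black long-haired: 2872 × 3/16 = 538.5
  brown short-haired: 2872 × 3/16 = 538.5
  brown long-haired: 2872 × 1/16 = 179.5
Contribution of brown short-haired: (557 − 538.5)² / 538.5 = 0.6356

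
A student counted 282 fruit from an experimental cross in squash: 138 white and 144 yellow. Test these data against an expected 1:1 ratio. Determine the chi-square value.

0.128

Expected counts for N = 282 under a 1:1 ratio (total parts = 2):
  white: 282 × 1/2 = 141
  yellow: 282 × 1/2 = 141
χ² = Σ (O − E)² / E
  white: (138 − 141)² / 141 = 0.0638
  yellow: (144 − 141)² / 141 = 0.0638
χ² = 0.0638 + 0.0638 = 0.1276 ≈ 0.128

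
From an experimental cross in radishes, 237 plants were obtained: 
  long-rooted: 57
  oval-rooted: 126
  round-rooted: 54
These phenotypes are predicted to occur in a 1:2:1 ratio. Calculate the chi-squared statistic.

Expected counts for N = 237 under a 1:2:1 ratio (total parts = 4):
  long-rooted: 237 × 1/4 = 59.25
  oval-rooted: 237 × 2/4 = 118.5
  round-rooted: 237 × 1/4 = 59.25
χ² = Σ (O − E)² / E
  long-rooted: (57 − 59.25)² / 59.25 = 0.0854
  oval-rooted: (126 − 118.5)² / 118.5 = 0.4747
  round-rooted: (54 − 59.25)² / 59.25 = 0.4652
χ² = 0.0854 + 0.4747 + 0.4652 = 1.0253 ≈ 1.025

1.025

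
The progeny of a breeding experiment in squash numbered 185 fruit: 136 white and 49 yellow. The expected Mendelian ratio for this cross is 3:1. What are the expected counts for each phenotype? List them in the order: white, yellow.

138.75, 46.25

Total ratio parts = 4. Expected numbers out of 185:
  white: 185 × 3/4 = 138.75
  yellow: 185 × 1/4 = 46.25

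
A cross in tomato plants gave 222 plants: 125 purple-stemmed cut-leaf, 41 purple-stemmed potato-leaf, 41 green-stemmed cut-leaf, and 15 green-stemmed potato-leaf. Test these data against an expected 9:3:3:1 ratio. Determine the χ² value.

0.110

The 9:3:3:1 ratio has 16 parts, so with N = 222 the expected counts are:
  purple-stemmed cut-leaf: 222 × 9/16 = 124.875
  purple-stemmed potato-leaf: 222 × 3/16 = 41.625
  green-stemmed cut-leaf: 222 × 3/16 = 41.625
  green-stemmed potato-leaf: 222 × 1/16 = 13.875
χ² = Σ (O − E)² / E
  purple-stemmed cut-leaf: (125 − 124.875)² / 124.875 = 0.0001
  purple-stemmed potato-leaf: (41 − 41.625)² / 41.625 = 0.0094
  green-stemmed cut-leaf: (41 − 41.625)² / 41.625 = 0.0094
  green-stemmed potato-leaf: (15 − 13.875)² / 13.875 = 0.0912
χ² = 0.0001 + 0.0094 + 0.0094 + 0.0912 = 0.1101 ≈ 0.110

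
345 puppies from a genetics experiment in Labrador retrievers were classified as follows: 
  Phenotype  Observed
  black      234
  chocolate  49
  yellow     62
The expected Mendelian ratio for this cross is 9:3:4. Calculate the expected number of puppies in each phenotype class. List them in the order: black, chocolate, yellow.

The 9:3:4 ratio has 16 parts, so with N = 345 the expected counts are:
  black: 345 × 9/16 = 194.0625
  chocolate: 345 × 3/16 = 64.6875
  yellow: 345 × 4/16 = 86.25

194.0625, 64.6875, 86.25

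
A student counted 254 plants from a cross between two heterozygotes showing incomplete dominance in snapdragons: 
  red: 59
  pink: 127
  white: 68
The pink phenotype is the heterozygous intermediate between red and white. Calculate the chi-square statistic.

0.638

With incomplete dominance, a heterozygote × heterozygote cross gives a 1:2:1 phenotypic ratio.
The 1:2:1 ratio has 4 parts, so with N = 254 the expected counts are:
  red: 254 × 1/4 = 63.5
  pink: 254 × 2/4 = 127
  white: 254 × 1/4 = 63.5
χ² = Σ (O − E)² / E
  red: (59 − 63.5)² / 63.5 = 0.3189
  pink: (127 − 127)² / 127 = 0.0000
  white: (68 − 63.5)² / 63.5 = 0.3189
χ² = 0.3189 + 0.0000 + 0.3189 = 0.6378 ≈ 0.638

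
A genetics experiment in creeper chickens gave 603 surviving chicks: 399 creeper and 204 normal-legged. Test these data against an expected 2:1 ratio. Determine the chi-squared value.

Total ratio parts = 3. Expected numbers out of 603:
  creeper: 603 × 2/3 = 402
  normal-legged: 603 × 1/3 = 201
χ² = Σ (O − E)² / E
  creeper: (399 − 402)² / 402 = 0.0224
  normal-legged: (204 − 201)² / 201 = 0.0448
χ² = 0.0224 + 0.0448 = 0.0672 ≈ 0.067

0.067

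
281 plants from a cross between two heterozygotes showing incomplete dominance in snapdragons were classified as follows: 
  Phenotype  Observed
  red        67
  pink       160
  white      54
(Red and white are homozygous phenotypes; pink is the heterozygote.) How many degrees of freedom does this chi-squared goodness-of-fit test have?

2

With incomplete dominance, a heterozygote × heterozygote cross gives a 1:2:1 phenotypic ratio.
A goodness-of-fit test with 3 phenotype classes has df = 3 − 1 = 2.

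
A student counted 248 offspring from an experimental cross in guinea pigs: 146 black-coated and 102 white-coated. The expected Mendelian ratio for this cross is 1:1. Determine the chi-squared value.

7.806

Total ratio parts = 2. Expected numbers out of 248:
  black-coated: 248 × 1/2 = 124
  white-coated: 248 × 1/2 = 124
χ² = Σ (O − E)² / E
  black-coated: (146 − 124)² / 124 = 3.9032
  white-coated: (102 − 124)² / 124 = 3.9032
χ² = 3.9032 + 3.9032 = 7.8064 ≈ 7.806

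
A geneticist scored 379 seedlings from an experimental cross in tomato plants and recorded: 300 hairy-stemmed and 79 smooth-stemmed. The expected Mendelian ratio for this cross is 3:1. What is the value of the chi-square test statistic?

3.491

Under the 3:1 hypothesis (Σ ratio = 4, N = 379):
  hairy-stemmed: 379 × 3/4 = 284.25
  smooth-stemmed: 379 × 1/4 = 94.75
χ² = Σ (O − E)² / E
  hairy-stemmed: (300 − 284.25)² / 284.25 = 0.8727
  smooth-stemmed: (79 − 94.75)² / 94.75 = 2.6181
χ² = 0.8727 + 2.6181 = 3.4908 ≈ 3.491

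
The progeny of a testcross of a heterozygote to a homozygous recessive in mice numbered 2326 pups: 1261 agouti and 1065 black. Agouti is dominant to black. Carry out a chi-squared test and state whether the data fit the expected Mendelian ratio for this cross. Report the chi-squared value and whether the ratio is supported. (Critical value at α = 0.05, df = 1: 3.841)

16.516; not consistent

A testcross of a heterozygote (Aa × aa) gives a 1:1 phenotypic ratio.
Total ratio parts = 2. Expected numbers out of 2326:
  agouti: 2326 × 1/2 = 1163
  black: 2326 × 1/2 = 1163
χ² = Σ (O − E)² / E
  agouti: (1261 − 1163)² / 1163 = 8.2580
  black: (1065 − 1163)² / 1163 = 8.2580
χ² = 8.2580 + 8.2580 = 16.516
Degrees of freedom = 2 − 1 = 1; critical value at α = 0.05 is 3.841.
Since 16.516 > 3.841, we reject the null hypothesis — the data do not fit the 1:1 ratio.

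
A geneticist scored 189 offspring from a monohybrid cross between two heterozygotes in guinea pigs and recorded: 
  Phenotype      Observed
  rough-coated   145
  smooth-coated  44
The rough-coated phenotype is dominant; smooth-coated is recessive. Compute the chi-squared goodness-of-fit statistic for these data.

For a monohybrid cross between heterozygotes with complete dominance, the expected phenotypic ratio is 3:1.
Total ratio parts = 4. Expected numbers out of 189:
  rough-coated: 189 × 3/4 = 141.75
  smooth-coated: 189 × 1/4 = 47.25
χ² = Σ (O − E)² / E
  rough-coated: (145 − 141.75)² / 141.75 = 0.0745
  smooth-coated: (44 − 47.25)² / 47.25 = 0.2235
χ² = 0.0745 + 0.2235 = 0.298

0.298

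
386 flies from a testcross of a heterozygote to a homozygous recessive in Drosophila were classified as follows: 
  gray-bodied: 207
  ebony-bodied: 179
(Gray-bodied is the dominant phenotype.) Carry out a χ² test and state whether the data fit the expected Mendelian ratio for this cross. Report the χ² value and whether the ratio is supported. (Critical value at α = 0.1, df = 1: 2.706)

2.031; consistent

A testcross of a heterozygote (Aa × aa) gives a 1:1 phenotypic ratio.
Under the 1:1 hypothesis (Σ ratio = 2, N = 386):
  gray-bodied: 386 × 1/2 = 193
  ebony-bodied: 386 × 1/2 = 193
χ² = Σ (O − E)² / E
  gray-bodied: (207 − 193)² / 193 = 1.0155
  ebony-bodied: (179 − 193)² / 193 = 1.0155
χ² = 1.0155 + 1.0155 = 2.031
Degrees of freedom = 2 − 1 = 1; critical value at α = 0.1 is 2.706.
Since 2.031 < 2.706, we fail to reject the null hypothesis — the data are consistent with the 1:1 ratio.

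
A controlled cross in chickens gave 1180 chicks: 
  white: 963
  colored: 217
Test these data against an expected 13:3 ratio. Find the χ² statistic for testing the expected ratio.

0.100

The 13:3 ratio has 16 parts, so with N = 1180 the expected counts are:
  white: 1180 × 13/16 = 958.75
  colored: 1180 × 3/16 = 221.25
χ² = Σ (O − E)² / E
  white: (963 − 958.75)² / 958.75 = 0.0188
  colored: (217 − 221.25)² / 221.25 = 0.0816
χ² = 0.0188 + 0.0816 = 0.1004 ≈ 0.100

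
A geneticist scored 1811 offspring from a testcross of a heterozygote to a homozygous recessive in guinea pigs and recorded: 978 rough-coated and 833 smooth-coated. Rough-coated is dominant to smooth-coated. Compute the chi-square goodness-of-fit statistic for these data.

11.610

A testcross of a heterozygote (Aa × aa) gives a 1:1 phenotypic ratio.
The 1:1 ratio has 2 parts, so with N = 1811 the expected counts are:
  rough-coated: 1811 × 1/2 = 905.5
  smooth-coated: 1811 × 1/2 = 905.5
χ² = Σ (O − E)² / E
  rough-coated: (978 − 905.5)² / 905.5 = 5.8048
  smooth-coated: (833 − 905.5)² / 905.5 = 5.8048
χ² = 5.8048 + 5.8048 = 11.6096 ≈ 11.610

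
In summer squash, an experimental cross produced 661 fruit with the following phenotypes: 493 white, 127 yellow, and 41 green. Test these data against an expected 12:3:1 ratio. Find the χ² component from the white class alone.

0.015

The 12:3:1 ratio has 16 parts, so with N = 661 the expected counts are:
  white: 661 × 12/16 = 495.75
  yellow: 661 × 3/16 = 123.9375
  green: 661 × 1/16 = 41.3125
Contribution of white: (493 − 495.75)² / 495.75 = 0.0153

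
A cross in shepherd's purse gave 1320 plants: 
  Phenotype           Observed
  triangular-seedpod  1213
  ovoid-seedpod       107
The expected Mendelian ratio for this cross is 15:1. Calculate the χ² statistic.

Under the 15:1 hypothesis (Σ ratio = 16, N = 1320):
  triangular-seedpod: 1320 × 15/16 = 1237.5
  ovoid-seedpod: 1320 × 1/16 = 82.5
χ² = Σ (O − E)² / E
  triangular-seedpod: (1213 − 1237.5)² / 1237.5 = 0.4851
  ovoid-seedpod: (107 − 82.5)² / 82.5 = 7.2758
χ² = 0.4851 + 7.2758 = 7.7609 ≈ 7.761

7.761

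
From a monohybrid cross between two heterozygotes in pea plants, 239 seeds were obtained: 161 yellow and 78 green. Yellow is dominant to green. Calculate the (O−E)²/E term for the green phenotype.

5.574

For a monohybrid cross between heterozygotes with complete dominance, the expected phenotypic ratio is 3:1.
The 3:1 ratio has 4 parts, so with N = 239 the expected counts are:
  yellow: 239 × 3/4 = 179.25
  green: 239 × 1/4 = 59.75
Contribution of green: (78 − 59.75)² / 59.75 = 5.5743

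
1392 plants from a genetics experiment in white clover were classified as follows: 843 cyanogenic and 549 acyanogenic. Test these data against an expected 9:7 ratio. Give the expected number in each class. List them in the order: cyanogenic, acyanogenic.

783, 609

Under the 9:7 hypothesis (Σ ratio = 16, N = 1392):
  cyanogenic: 1392 × 9/16 = 783
  acyanogenic: 1392 × 7/16 = 609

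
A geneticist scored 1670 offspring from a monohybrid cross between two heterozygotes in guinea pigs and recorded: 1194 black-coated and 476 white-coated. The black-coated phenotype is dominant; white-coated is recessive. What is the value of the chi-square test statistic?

For a monohybrid cross between heterozygotes with complete dominance, the expected phenotypic ratio is 3:1.
The 3:1 ratio has 4 parts, so with N = 1670 the expected counts are:
  black-coated: 1670 × 3/4 = 1252.5
  white-coated: 1670 × 1/4 = 417.5
χ² = Σ (O − E)² / E
  black-coated: (1194 − 1252.5)² / 1252.5 = 2.7323
  white-coated: (476 − 417.5)² / 417.5 = 8.1970
χ² = 2.7323 + 8.1970 = 10.9293 ≈ 10.929

10.929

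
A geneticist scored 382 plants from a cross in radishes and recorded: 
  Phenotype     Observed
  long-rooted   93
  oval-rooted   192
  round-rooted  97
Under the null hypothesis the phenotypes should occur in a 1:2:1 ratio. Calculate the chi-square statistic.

0.094

The 1:2:1 ratio has 4 parts, so with N = 382 the expected counts are:
  long-rooted: 382 × 1/4 = 95.5
  oval-rooted: 382 × 2/4 = 191
  round-rooted: 382 × 1/4 = 95.5
χ² = Σ (O − E)² / E
  long-rooted: (93 − 95.5)² / 95.5 = 0.0654
  oval-rooted: (192 − 191)² / 191 = 0.0052
  round-rooted: (97 − 95.5)² / 95.5 = 0.0236
χ² = 0.0654 + 0.0052 + 0.0236 = 0.0942 ≈ 0.094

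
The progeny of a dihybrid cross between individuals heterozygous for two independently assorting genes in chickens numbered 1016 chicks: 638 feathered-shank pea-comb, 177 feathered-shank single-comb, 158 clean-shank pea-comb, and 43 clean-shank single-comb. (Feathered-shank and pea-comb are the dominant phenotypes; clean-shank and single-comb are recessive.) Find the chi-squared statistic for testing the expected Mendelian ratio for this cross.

20.857

A dihybrid F₂ with independent assortment and complete dominance at both loci gives a 9:3:3:1 phenotypic ratio.
Total ratio parts = 16. Expected numbers out of 1016:
  feathered-shank pea-comb: 1016 × 9/16 = 571.5
  feathered-shank single-comb: 1016 × 3/16 = 190.5
  clean-shank pea-comb: 1016 × 3/16 = 190.5
  clean-shank single-comb: 1016 × 1/16 = 63.5
χ² = Σ (O − E)² / E
  feathered-shank pea-comb: (638 − 571.5)² / 571.5 = 7.7380
  feathered-shank single-comb: (177 − 190.5)² / 190.5 = 0.9567
  clean-shank pea-comb: (158 − 190.5)² / 190.5 = 5.5446
  clean-shank single-comb: (43 − 63.5)² / 63.5 = 6.6181
χ² = 7.7380 + 0.9567 + 5.5446 + 6.6181 = 20.8574 ≈ 20.857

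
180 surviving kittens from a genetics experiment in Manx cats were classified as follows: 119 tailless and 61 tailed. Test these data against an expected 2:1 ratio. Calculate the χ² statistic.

0.025

Total ratio parts = 3. Expected numbers out of 180:
  tailless: 180 × 2/3 = 120
  tailed: 180 × 1/3 = 60
χ² = Σ (O − E)² / E
  tailless: (119 − 120)² / 120 = 0.0083
  tailed: (61 − 60)² / 60 = 0.0167
χ² = 0.0083 + 0.0167 = 0.025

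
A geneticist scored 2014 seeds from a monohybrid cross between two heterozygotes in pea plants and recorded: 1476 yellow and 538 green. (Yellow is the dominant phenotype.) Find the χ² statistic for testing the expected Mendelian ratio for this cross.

3.152

For a monohybrid cross between heterozygotes with complete dominance, the expected phenotypic ratio is 3:1.
Total ratio parts = 4. Expected numbers out of 2014:
  yellow: 2014 × 3/4 = 1510.5
  green: 2014 × 1/4 = 503.5
χ² = Σ (O − E)² / E
  yellow: (1476 − 1510.5)² / 1510.5 = 0.7880
  green: (538 − 503.5)² / 503.5 = 2.3640
χ² = 0.7880 + 2.3640 = 3.152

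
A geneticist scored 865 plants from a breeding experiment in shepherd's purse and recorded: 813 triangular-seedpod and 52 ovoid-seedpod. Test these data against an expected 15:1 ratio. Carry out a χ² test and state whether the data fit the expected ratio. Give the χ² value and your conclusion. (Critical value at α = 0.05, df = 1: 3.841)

Expected counts for N = 865 under a 15:1 ratio (total parts = 16):
  triangular-seedpod: 865 × 15/16 = 810.9375
  ovoid-seedpod: 865 × 1/16 = 54.0625
χ² = Σ (O − E)² / E
  triangular-seedpod: (813 − 810.9375)² / 810.9375 = 0.0052
  ovoid-seedpod: (52 − 54.0625)² / 54.0625 = 0.0787
χ² = 0.0052 + 0.0787 = 0.0839 ≈ 0.084
Degrees of freedom = 2 − 1 = 1; critical value at α = 0.05 is 3.841.
Since 0.084 < 3.841, we fail to reject the null hypothesis — the data are consistent with the 15:1 ratio.

0.084; consistent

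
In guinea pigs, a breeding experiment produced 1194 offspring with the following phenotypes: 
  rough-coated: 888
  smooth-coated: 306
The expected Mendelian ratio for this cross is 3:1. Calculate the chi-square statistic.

0.251

Total ratio parts = 4. Expected numbers out of 1194:
  rough-coated: 1194 × 3/4 = 895.5
  smooth-coated: 1194 × 1/4 = 298.5
χ² = Σ (O − E)² / E
  rough-coated: (888 − 895.5)² / 895.5 = 0.0628
  smooth-coated: (306 − 298.5)² / 298.5 = 0.1884
χ² = 0.0628 + 0.1884 = 0.2512 ≈ 0.251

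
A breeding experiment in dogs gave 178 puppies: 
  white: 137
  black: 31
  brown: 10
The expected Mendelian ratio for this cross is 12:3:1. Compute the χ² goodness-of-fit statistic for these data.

0.375

The 12:3:1 ratio has 16 parts, so with N = 178 the expected counts are:
  white: 178 × 12/16 = 133.5
  black: 178 × 3/16 = 33.375
  brown: 178 × 1/16 = 11.125
χ² = Σ (O − E)² / E
  white: (137 − 133.5)² / 133.5 = 0.0918
  black: (31 − 33.375)² / 33.375 = 0.1690
  brown: (10 − 11.125)² / 11.125 = 0.1138
χ² = 0.0918 + 0.1690 + 0.1138 = 0.3746 ≈ 0.375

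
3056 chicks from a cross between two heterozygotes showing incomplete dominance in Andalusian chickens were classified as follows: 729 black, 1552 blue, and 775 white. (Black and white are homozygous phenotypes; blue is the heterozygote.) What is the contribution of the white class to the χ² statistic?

With incomplete dominance, a heterozygote × heterozygote cross gives a 1:2:1 phenotypic ratio.
Expected counts for N = 3056 under a 1:2:1 ratio (total parts = 4):
  black: 3056 × 1/4 = 764
  blue: 3056 × 2/4 = 1528
  white: 3056 × 1/4 = 764
Contribution of white: (775 − 764)² / 764 = 0.1584

0.158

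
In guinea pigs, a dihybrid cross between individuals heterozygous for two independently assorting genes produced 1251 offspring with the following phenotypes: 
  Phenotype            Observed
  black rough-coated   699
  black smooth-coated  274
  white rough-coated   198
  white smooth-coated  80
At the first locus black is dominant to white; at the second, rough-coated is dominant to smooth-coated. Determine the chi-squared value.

A dihybrid F₂ with independent assortment and complete dominance at both loci gives a 9:3:3:1 phenotypic ratio.
The 9:3:3:1 ratio has 16 parts, so with N = 1251 the expected counts are:
  black rough-coated: 1251 × 9/16 = 703.6875
  black smooth-coated: 1251 × 3/16 = 234.5625
  white rough-coated: 1251 × 3/16 = 234.5625
  white smooth-coated: 1251 × 1/16 = 78.1875
χ² = Σ (O − E)² / E
  black rough-coated: (699 − 703.6875)² / 703.6875 = 0.0312
  black smooth-coated: (274 − 234.5625)² / 234.5625 = 6.6307
  white rough-coated: (198 − 234.5625)² / 234.5625 = 5.6992
  white smooth-coated: (80 − 78.1875)² / 78.1875 = 0.0420
χ² = 0.0312 + 6.6307 + 5.6992 + 0.0420 = 12.4031 ≈ 12.403

12.403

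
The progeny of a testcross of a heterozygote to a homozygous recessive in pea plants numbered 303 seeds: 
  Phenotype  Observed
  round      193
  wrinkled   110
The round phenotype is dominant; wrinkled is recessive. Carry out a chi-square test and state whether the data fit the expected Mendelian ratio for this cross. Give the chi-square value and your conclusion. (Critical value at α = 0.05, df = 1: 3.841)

A testcross of a heterozygote (Aa × aa) gives a 1:1 phenotypic ratio.
Expected counts for N = 303 under a 1:1 ratio (total parts = 2):
  round: 303 × 1/2 = 151.5
  wrinkled: 303 × 1/2 = 151.5
χ² = Σ (O − E)² / E
  round: (193 − 151.5)² / 151.5 = 11.3680
  wrinkled: (110 − 151.5)² / 151.5 = 11.3680
χ² = 11.3680 + 11.3680 = 22.736
Degrees of freedom = 2 − 1 = 1; critical value at α = 0.05 is 3.841.
Since 22.736 > 3.841, we reject the null hypothesis — the data do not fit the 1:1 ratio.

22.736; not consistent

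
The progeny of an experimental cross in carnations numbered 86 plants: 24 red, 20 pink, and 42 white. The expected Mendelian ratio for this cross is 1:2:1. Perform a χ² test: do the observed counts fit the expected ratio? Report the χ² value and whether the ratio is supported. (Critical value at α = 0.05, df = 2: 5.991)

32.140; not consistent

Expected counts for N = 86 under a 1:2:1 ratio (total parts = 4):
  red: 86 × 1/4 = 21.5
  pink: 86 × 2/4 = 43
  white: 86 × 1/4 = 21.5
χ² = Σ (O − E)² / E
  red: (24 − 21.5)² / 21.5 = 0.2907
  pink: (20 − 43)² / 43 = 12.3023
  white: (42 − 21.5)² / 21.5 = 19.5465
χ² = 0.2907 + 12.3023 + 19.5465 = 32.1395 ≈ 32.140
Degrees of freedom = 3 − 1 = 2; critical value at α = 0.05 is 5.991.
Since 32.140 > 5.991, we reject the null hypothesis — the data do not fit the 1:2:1 ratio.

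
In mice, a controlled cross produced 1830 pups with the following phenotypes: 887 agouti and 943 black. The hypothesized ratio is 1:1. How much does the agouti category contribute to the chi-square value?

0.857

Expected counts for N = 1830 under a 1:1 ratio (total parts = 2):
  agouti: 1830 × 1/2 = 915
  black: 1830 × 1/2 = 915
Contribution of agouti: (887 − 915)² / 915 = 0.8568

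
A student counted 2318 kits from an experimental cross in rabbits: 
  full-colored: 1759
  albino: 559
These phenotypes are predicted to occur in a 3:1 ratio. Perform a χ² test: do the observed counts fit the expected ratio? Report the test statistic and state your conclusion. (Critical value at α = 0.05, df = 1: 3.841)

Expected counts for N = 2318 under a 3:1 ratio (total parts = 4):
  full-colored: 2318 × 3/4 = 1738.5
  albino: 2318 × 1/4 = 579.5
χ² = Σ (O − E)² / E
  full-colored: (1759 − 1738.5)² / 1738.5 = 0.2417
  albino: (559 − 579.5)² / 579.5 = 0.7252
χ² = 0.2417 + 0.7252 = 0.9669 ≈ 0.967
Degrees of freedom = 2 − 1 = 1; critical value at α = 0.05 is 3.841.
Since 0.967 < 3.841, we fail to reject the null hypothesis — the data are consistent with the 3:1 ratio.

0.967; consistent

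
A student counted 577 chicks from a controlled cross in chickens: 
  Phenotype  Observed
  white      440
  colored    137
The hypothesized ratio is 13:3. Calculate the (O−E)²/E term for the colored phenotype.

Total ratio parts = 16. Expected numbers out of 577:
  white: 577 × 13/16 = 468.8125
  colored: 577 × 3/16 = 108.1875
Contribution of colored: (137 − 108.1875)² / 108.1875 = 7.6733

7.673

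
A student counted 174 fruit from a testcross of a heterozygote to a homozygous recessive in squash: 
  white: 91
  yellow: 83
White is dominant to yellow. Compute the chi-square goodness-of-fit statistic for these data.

0.368

A testcross of a heterozygote (Aa × aa) gives a 1:1 phenotypic ratio.
Total ratio parts = 2. Expected numbers out of 174:
  white: 174 × 1/2 = 87
  yellow: 174 × 1/2 = 87
χ² = Σ (O − E)² / E
  white: (91 − 87)² / 87 = 0.1839
  yellow: (83 − 87)² / 87 = 0.1839
χ² = 0.1839 + 0.1839 = 0.3678 ≈ 0.368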